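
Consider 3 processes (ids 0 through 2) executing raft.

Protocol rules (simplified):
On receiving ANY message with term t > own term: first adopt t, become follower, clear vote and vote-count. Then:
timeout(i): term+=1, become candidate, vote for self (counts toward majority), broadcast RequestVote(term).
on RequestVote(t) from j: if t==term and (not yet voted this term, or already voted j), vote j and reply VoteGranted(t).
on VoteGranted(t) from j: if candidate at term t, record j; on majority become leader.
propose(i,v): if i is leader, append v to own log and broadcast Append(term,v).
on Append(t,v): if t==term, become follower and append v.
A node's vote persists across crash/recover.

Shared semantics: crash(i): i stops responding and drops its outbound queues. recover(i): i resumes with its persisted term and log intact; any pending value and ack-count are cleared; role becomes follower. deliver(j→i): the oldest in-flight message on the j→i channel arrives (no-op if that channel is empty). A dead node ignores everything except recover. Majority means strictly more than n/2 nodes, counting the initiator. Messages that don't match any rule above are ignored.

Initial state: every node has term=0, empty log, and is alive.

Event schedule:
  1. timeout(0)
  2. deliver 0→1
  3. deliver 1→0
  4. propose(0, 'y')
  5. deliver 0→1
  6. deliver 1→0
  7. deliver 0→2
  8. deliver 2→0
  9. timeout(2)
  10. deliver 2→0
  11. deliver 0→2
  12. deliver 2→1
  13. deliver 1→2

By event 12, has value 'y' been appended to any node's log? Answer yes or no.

after 1 — timeout(0): n0:cand/t1/[-]
after 2 — deliver 0→1: n1:foll/t1/[-]
after 3 — deliver 1→0: n0:lead/t1/[-]
after 4 — propose(0,'y'): n0:lead/t1/[y]
after 5 — deliver 0→1: n1:foll/t1/[y]
after 6 — deliver 1→0: ·
after 7 — deliver 0→2: n2:foll/t1/[-]
after 8 — deliver 2→0: ·
after 9 — timeout(2): n2:cand/t2/[-]
after 10 — deliver 2→0: n0:foll/t2/[y]
after 11 — deliver 0→2: ·
after 12 — deliver 2→1: n1:foll/t2/[y]

yes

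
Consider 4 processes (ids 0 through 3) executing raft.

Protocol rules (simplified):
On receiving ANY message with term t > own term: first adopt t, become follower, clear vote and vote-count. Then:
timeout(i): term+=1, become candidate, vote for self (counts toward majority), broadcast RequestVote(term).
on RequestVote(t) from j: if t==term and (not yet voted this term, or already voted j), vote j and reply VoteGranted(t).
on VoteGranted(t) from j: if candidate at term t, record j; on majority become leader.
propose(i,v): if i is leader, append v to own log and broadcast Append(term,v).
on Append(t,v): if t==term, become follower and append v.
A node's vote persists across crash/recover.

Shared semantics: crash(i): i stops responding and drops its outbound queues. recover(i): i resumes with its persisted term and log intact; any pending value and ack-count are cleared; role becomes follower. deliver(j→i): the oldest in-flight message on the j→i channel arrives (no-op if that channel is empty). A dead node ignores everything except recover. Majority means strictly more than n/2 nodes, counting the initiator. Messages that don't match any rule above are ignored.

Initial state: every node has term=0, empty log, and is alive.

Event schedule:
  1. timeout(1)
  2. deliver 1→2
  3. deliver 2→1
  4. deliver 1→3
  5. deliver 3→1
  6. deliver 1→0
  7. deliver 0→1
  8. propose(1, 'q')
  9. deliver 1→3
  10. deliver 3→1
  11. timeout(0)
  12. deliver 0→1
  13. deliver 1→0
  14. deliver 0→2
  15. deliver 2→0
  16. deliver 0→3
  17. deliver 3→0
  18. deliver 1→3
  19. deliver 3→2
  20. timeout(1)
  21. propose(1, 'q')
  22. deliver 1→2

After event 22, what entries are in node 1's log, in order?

1. timeout(1):  <1:cand t1 ->
2. deliver 1→2:  <2:foll t1 ->
3. deliver 2→1:  nop
4. deliver 1→3:  <3:foll t1 ->
5. deliver 3→1:  <1:lead t1 ->
6. deliver 1→0:  <0:foll t1 ->
7. deliver 0→1:  nop
8. propose(1,'q'):  <1:lead t1 q>
9. deliver 1→3:  <3:foll t1 q>
10. deliver 3→1:  nop
11. timeout(0):  <0:cand t2 ->
12. deliver 0→1:  <1:foll t2 q>
13. deliver 1→0:  nop
14. deliver 0→2:  <2:foll t2 ->
15. deliver 2→0:  nop
16. deliver 0→3:  <3:foll t2 q>
17. deliver 3→0:  <0:lead t2 ->
18. deliver 1→3:  nop
19. deliver 3→2:  nop
20. timeout(1):  <1:cand t3 q>
21. propose(1,'q'):  nop
22. deliver 1→2:  nop

q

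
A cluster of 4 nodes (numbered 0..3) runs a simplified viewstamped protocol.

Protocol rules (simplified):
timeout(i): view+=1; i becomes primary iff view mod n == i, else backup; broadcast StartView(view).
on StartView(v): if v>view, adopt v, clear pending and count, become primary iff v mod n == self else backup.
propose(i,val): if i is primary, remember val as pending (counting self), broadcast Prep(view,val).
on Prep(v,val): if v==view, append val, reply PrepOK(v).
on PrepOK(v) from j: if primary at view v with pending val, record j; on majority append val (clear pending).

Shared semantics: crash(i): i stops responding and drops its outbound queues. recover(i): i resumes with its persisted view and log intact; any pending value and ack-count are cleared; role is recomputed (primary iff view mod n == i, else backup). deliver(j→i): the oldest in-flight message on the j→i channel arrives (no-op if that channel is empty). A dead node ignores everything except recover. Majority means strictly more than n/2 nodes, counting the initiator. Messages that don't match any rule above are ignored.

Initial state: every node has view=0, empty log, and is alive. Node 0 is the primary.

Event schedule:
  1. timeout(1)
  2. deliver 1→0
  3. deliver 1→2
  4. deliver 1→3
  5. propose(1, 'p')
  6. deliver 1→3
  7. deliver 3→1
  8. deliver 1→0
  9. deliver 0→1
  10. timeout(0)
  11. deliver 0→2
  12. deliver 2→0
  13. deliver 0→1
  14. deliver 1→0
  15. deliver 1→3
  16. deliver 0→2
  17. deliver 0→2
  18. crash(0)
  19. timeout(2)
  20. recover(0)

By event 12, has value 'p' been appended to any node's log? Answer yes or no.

yes

after 1 — timeout(1): n1:prim/v1/[-]
after 2 — deliver 1→0: n0:back/v1/[-]
after 3 — deliver 1→2: n2:back/v1/[-]
after 4 — deliver 1→3: n3:back/v1/[-]
after 5 — propose(1,'p'): ·
after 6 — deliver 1→3: n3:back/v1/[p]
after 7 — deliver 3→1: ·
after 8 — deliver 1→0: n0:back/v1/[p]
after 9 — deliver 0→1: n1:prim/v1/[p]
after 10 — timeout(0): n0:back/v2/[p]
after 11 — deliver 0→2: n2:prim/v2/[-]
after 12 — deliver 2→0: ·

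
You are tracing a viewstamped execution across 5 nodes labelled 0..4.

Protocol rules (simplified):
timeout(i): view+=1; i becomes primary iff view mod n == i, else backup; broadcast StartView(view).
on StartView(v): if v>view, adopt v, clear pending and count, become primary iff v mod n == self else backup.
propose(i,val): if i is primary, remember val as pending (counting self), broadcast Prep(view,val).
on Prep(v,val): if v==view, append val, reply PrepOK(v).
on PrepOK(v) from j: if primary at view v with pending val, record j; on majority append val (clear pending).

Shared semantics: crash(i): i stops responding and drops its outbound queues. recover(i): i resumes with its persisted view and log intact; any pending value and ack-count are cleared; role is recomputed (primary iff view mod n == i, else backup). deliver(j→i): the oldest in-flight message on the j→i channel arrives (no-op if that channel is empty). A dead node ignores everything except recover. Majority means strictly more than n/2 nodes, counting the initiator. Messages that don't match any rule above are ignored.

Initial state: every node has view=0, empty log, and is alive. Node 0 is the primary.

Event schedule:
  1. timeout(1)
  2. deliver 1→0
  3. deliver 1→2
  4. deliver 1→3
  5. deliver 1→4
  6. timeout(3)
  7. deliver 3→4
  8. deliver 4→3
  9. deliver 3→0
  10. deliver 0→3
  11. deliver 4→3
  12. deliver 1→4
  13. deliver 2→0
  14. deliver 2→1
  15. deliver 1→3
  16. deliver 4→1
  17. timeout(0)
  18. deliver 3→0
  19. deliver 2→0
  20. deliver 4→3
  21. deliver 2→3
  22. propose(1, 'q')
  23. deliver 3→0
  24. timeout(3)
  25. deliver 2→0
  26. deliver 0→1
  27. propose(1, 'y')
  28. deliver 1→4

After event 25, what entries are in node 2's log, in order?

empty

e1 timeout(1): 1[prim,v=1,-]
e2 deliver 1→0: 0[back,v=1,-]
e3 deliver 1→2: 2[back,v=1,-]
e4 deliver 1→3: 3[back,v=1,-]
e5 deliver 1→4: 4[back,v=1,-]
e6 timeout(3): 3[back,v=2,-]
e7 deliver 3→4: 4[back,v=2,-]
e8 deliver 4→3: ·
e9 deliver 3→0: 0[back,v=2,-]
e10 deliver 0→3: ·
e11 deliver 4→3: ·
e12 deliver 1→4: ·
e13 deliver 2→0: ·
e14 deliver 2→1: ·
e15 deliver 1→3: ·
e16 deliver 4→1: ·
e17 timeout(0): 0[back,v=3,-]
e18 deliver 3→0: ·
e19 deliver 2→0: ·
e20 deliver 4→3: ·
e21 deliver 2→3: ·
e22 propose(1,'q'): ·
e23 deliver 3→0: ·
e24 timeout(3): 3[prim,v=3,-]
e25 deliver 2→0: ·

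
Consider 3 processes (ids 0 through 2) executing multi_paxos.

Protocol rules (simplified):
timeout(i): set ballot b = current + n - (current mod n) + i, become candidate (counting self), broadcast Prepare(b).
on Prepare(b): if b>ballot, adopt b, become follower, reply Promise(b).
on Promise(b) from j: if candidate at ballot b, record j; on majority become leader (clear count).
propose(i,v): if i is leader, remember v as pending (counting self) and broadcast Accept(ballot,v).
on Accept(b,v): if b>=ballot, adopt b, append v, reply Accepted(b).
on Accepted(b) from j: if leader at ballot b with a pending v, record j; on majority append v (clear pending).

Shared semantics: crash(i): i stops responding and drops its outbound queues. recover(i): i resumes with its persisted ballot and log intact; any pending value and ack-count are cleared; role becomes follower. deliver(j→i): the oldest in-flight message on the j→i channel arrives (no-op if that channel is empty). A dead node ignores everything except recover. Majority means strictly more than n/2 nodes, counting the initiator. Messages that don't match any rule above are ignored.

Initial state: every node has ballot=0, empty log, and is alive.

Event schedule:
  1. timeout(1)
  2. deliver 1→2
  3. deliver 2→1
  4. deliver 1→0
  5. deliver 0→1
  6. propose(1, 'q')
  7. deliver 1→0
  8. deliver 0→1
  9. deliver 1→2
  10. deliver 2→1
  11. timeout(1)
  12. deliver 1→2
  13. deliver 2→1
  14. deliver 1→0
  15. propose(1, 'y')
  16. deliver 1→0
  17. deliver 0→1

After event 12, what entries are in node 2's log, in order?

q

after 1 — timeout(1): n1:cand/b4/[-]
after 2 — deliver 1→2: n2:foll/b4/[-]
after 3 — deliver 2→1: n1:lead/b4/[-]
after 4 — deliver 1→0: n0:foll/b4/[-]
after 5 — deliver 0→1: ·
after 6 — propose(1,'q'): ·
after 7 — deliver 1→0: n0:foll/b4/[q]
after 8 — deliver 0→1: n1:lead/b4/[q]
after 9 — deliver 1→2: n2:foll/b4/[q]
after 10 — deliver 2→1: ·
after 11 — timeout(1): n1:cand/b7/[q]
after 12 — deliver 1→2: n2:foll/b7/[q]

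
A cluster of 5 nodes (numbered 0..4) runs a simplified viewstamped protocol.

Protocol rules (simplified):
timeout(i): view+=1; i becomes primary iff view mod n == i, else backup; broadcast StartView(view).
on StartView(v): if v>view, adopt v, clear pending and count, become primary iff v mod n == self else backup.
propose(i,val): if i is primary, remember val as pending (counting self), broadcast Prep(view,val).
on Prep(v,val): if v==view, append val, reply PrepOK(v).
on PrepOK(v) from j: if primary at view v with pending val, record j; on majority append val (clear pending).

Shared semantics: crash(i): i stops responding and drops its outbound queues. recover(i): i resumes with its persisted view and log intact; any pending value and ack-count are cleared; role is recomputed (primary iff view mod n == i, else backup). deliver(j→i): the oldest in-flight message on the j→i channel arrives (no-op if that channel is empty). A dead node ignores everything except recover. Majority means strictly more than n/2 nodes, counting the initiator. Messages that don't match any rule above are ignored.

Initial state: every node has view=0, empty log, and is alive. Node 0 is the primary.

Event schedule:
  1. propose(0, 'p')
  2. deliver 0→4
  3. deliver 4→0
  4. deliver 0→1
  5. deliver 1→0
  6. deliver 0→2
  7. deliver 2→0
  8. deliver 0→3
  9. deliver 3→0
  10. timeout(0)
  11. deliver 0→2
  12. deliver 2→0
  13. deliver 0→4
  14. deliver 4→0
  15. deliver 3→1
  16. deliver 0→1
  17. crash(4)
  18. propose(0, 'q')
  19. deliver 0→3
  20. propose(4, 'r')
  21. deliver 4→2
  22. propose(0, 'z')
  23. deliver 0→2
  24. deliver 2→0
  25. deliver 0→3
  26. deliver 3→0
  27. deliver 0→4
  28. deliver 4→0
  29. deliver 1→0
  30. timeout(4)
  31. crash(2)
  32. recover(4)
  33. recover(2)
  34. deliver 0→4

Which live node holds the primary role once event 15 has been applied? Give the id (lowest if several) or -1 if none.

e1 propose(0,'p'): ·
e2 deliver 0→4: 4[back,v=0,p]
e3 deliver 4→0: ·
e4 deliver 0→1: 1[back,v=0,p]
e5 deliver 1→0: 0[prim,v=0,p]
e6 deliver 0→2: 2[back,v=0,p]
e7 deliver 2→0: ·
e8 deliver 0→3: 3[back,v=0,p]
e9 deliver 3→0: ·
e10 timeout(0): 0[back,v=1,p]
e11 deliver 0→2: 2[back,v=1,p]
e12 deliver 2→0: ·
e13 deliver 0→4: 4[back,v=1,p]
e14 deliver 4→0: ·
e15 deliver 3→1: ·

-1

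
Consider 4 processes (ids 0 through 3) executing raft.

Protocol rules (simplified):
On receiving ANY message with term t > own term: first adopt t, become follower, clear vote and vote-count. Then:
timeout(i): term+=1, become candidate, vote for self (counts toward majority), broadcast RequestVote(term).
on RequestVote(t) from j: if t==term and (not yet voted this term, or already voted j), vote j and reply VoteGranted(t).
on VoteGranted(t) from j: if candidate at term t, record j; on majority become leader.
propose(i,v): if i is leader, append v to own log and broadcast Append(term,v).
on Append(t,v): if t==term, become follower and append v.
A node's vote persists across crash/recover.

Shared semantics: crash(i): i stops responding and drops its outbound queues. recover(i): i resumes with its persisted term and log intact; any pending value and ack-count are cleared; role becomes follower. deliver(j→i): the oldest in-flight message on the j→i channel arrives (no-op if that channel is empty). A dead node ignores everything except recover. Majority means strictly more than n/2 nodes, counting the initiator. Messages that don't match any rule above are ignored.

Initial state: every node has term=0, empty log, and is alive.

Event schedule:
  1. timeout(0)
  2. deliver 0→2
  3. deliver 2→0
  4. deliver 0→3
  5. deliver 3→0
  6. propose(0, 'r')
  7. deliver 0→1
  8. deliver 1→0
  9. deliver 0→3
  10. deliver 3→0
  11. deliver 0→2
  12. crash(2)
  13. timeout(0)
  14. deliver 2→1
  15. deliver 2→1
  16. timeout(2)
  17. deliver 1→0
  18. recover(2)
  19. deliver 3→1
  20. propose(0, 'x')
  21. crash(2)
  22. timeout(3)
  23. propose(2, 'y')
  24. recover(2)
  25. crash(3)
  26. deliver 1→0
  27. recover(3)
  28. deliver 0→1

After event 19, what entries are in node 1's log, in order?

[1] timeout(0) → N0(cand t1 [-])
[2] deliver 0→2 → N2(foll t1 [-])
[3] deliver 2→0 → ∅
[4] deliver 0→3 → N3(foll t1 [-])
[5] deliver 3→0 → N0(lead t1 [-])
[6] propose(0,'r') → N0(lead t1 [r])
[7] deliver 0→1 → N1(foll t1 [-])
[8] deliver 1→0 → ∅
[9] deliver 0→3 → N3(foll t1 [r])
[10] deliver 3→0 → ∅
[11] deliver 0→2 → N2(foll t1 [r])
[12] crash(2) → N2(✗foll t1 [r])
[13] timeout(0) → N0(cand t2 [r])
[14] deliver 2→1 → ∅
[15] deliver 2→1 → ∅
[16] timeout(2) → ∅
[17] deliver 1→0 → ∅
[18] recover(2) → N2(foll t1 [r])
[19] deliver 3→1 → ∅

empty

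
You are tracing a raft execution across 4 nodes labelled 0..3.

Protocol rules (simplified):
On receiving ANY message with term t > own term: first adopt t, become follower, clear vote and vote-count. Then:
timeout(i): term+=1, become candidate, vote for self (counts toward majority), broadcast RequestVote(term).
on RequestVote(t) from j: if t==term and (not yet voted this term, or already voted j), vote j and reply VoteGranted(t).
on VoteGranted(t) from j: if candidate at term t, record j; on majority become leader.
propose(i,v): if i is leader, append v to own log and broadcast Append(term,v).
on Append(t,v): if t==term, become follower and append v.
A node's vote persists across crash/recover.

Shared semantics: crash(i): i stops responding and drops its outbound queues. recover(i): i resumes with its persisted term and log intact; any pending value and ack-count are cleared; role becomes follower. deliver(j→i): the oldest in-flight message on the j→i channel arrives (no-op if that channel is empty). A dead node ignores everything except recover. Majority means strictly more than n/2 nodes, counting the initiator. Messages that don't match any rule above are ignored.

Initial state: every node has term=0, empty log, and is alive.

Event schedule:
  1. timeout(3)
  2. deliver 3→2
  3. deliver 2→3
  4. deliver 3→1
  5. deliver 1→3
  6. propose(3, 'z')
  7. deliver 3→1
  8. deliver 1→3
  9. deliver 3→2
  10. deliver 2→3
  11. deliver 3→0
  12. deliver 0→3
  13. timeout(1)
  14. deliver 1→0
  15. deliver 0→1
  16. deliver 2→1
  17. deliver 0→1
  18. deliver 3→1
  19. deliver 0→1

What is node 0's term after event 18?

2

step 1 timeout(3): 3={cand,t=1,log=-}
step 2 deliver 3→2: 2={foll,t=1,log=-}
step 3 deliver 2→3: —
step 4 deliver 3→1: 1={foll,t=1,log=-}
step 5 deliver 1→3: 3={lead,t=1,log=-}
step 6 propose(3,'z'): 3={lead,t=1,log=z}
step 7 deliver 3→1: 1={foll,t=1,log=z}
step 8 deliver 1→3: —
step 9 deliver 3→2: 2={foll,t=1,log=z}
step 10 deliver 2→3: —
step 11 deliver 3→0: 0={foll,t=1,log=-}
step 12 deliver 0→3: —
step 13 timeout(1): 1={cand,t=2,log=z}
step 14 deliver 1→0: 0={foll,t=2,log=-}
step 15 deliver 0→1: —
step 16 deliver 2→1: —
step 17 deliver 0→1: —
step 18 deliver 3→1: —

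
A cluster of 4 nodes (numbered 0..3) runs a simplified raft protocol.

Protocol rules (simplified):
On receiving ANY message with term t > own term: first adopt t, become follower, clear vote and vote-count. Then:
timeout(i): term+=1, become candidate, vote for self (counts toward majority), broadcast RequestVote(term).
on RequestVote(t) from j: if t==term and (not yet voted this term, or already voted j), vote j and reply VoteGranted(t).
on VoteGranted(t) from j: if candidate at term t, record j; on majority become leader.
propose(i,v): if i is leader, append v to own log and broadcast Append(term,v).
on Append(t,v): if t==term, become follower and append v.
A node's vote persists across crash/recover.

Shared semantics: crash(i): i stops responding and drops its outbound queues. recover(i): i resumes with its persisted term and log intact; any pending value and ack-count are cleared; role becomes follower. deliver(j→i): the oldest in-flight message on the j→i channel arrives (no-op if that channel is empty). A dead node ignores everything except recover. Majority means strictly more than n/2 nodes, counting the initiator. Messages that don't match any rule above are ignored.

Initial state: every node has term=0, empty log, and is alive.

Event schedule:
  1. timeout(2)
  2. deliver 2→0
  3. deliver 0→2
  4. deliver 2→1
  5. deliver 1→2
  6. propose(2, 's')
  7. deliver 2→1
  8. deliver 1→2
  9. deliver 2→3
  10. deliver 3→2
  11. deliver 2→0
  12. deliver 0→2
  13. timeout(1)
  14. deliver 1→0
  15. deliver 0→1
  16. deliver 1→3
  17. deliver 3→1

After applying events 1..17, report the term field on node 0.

[1] timeout(2) → N2(cand t1 [-])
[2] deliver 2→0 → N0(foll t1 [-])
[3] deliver 0→2 → ∅
[4] deliver 2→1 → N1(foll t1 [-])
[5] deliver 1→2 → N2(lead t1 [-])
[6] propose(2,'s') → N2(lead t1 [s])
[7] deliver 2→1 → N1(foll t1 [s])
[8] deliver 1→2 → ∅
[9] deliver 2→3 → N3(foll t1 [-])
[10] deliver 3→2 → ∅
[11] deliver 2→0 → N0(foll t1 [s])
[12] deliver 0→2 → ∅
[13] timeout(1) → N1(cand t2 [s])
[14] deliver 1→0 → N0(foll t2 [s])
[15] deliver 0→1 → ∅
[16] deliver 1→3 → N3(foll t2 [-])
[17] deliver 3→1 → N1(lead t2 [s])

2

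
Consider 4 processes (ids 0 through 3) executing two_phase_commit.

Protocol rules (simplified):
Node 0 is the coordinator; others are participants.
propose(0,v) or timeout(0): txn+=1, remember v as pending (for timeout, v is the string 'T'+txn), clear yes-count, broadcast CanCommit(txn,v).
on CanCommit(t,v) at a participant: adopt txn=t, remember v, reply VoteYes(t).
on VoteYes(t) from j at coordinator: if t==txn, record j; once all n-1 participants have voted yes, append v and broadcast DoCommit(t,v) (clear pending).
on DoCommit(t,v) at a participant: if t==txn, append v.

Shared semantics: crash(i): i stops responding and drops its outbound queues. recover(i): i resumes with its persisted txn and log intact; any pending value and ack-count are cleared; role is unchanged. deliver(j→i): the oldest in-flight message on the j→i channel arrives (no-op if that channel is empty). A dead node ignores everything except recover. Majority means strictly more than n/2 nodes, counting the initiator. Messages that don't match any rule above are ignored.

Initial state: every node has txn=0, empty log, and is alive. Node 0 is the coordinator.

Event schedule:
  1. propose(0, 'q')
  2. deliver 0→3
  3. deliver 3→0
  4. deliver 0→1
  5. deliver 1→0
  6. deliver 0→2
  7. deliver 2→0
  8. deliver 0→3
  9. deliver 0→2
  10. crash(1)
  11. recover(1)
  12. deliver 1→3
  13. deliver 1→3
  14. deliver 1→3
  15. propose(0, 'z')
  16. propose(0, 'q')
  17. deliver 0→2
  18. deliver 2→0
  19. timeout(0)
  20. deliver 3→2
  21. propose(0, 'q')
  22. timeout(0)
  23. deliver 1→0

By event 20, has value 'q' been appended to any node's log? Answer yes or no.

e1 propose(0,'q'): 0[coor,t=1,-]
e2 deliver 0→3: 3[part,t=1,-]
e3 deliver 3→0: ·
e4 deliver 0→1: 1[part,t=1,-]
e5 deliver 1→0: ·
e6 deliver 0→2: 2[part,t=1,-]
e7 deliver 2→0: 0[coor,t=1,q]
e8 deliver 0→3: 3[part,t=1,q]
e9 deliver 0→2: 2[part,t=1,q]
e10 crash(1): 1[✗part,t=1,-]
e11 recover(1): 1[part,t=1,-]
e12 deliver 1→3: ·
e13 deliver 1→3: ·
e14 deliver 1→3: ·
e15 propose(0,'z'): 0[coor,t=2,q]
e16 propose(0,'q'): 0[coor,t=3,q]
e17 deliver 0→2: 2[part,t=2,q]
e18 deliver 2→0: ·
e19 timeout(0): 0[coor,t=4,q]
e20 deliver 3→2: ·

yes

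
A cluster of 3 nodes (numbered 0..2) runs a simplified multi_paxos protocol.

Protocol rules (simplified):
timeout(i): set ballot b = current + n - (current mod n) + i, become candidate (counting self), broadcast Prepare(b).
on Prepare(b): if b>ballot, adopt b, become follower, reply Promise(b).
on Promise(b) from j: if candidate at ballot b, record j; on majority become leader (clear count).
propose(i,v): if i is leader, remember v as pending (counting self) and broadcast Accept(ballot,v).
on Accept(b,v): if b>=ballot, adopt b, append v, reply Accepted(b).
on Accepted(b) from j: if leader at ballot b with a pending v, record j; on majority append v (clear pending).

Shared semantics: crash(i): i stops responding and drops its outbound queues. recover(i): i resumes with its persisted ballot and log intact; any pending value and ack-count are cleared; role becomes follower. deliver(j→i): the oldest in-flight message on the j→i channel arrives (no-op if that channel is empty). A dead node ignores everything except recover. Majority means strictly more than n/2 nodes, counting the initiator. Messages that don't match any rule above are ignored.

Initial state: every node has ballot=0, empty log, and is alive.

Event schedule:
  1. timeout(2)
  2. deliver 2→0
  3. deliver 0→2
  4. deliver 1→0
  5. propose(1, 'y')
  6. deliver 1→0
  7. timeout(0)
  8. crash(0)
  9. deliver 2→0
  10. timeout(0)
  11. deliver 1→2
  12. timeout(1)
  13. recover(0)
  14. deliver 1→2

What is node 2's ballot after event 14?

[1] timeout(2) → N2(cand b5 [-])
[2] deliver 2→0 → N0(foll b5 [-])
[3] deliver 0→2 → N2(lead b5 [-])
[4] deliver 1→0 → ∅
[5] propose(1,'y') → ∅
[6] deliver 1→0 → ∅
[7] timeout(0) → N0(cand b6 [-])
[8] crash(0) → N0(✗cand b6 [-])
[9] deliver 2→0 → ∅
[10] timeout(0) → ∅
[11] deliver 1→2 → ∅
[12] timeout(1) → N1(cand b4 [-])
[13] recover(0) → N0(foll b6 [-])
[14] deliver 1→2 → ∅

5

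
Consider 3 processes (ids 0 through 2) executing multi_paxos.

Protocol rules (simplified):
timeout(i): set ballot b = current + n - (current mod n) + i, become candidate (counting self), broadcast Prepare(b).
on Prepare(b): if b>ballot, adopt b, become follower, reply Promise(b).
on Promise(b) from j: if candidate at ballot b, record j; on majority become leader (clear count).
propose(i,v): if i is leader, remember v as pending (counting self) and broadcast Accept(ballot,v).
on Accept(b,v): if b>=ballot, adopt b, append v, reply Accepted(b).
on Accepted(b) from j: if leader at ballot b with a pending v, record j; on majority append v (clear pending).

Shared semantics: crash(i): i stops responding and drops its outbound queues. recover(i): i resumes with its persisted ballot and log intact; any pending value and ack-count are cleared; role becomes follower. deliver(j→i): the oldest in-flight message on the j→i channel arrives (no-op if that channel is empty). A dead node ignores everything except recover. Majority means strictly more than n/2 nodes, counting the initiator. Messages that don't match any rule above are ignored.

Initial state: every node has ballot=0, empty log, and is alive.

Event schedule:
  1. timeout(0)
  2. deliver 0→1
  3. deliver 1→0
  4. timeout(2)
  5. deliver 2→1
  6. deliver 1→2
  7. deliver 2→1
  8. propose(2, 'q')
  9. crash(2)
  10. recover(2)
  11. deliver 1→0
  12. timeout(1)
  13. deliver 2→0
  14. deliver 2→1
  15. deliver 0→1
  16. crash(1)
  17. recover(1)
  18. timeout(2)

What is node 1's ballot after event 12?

7

e1 timeout(0): 0[cand,b=3,-]
e2 deliver 0→1: 1[foll,b=3,-]
e3 deliver 1→0: 0[lead,b=3,-]
e4 timeout(2): 2[cand,b=5,-]
e5 deliver 2→1: 1[foll,b=5,-]
e6 deliver 1→2: 2[lead,b=5,-]
e7 deliver 2→1: ·
e8 propose(2,'q'): ·
e9 crash(2): 2[✗lead,b=5,-]
e10 recover(2): 2[foll,b=5,-]
e11 deliver 1→0: ·
e12 timeout(1): 1[cand,b=7,-]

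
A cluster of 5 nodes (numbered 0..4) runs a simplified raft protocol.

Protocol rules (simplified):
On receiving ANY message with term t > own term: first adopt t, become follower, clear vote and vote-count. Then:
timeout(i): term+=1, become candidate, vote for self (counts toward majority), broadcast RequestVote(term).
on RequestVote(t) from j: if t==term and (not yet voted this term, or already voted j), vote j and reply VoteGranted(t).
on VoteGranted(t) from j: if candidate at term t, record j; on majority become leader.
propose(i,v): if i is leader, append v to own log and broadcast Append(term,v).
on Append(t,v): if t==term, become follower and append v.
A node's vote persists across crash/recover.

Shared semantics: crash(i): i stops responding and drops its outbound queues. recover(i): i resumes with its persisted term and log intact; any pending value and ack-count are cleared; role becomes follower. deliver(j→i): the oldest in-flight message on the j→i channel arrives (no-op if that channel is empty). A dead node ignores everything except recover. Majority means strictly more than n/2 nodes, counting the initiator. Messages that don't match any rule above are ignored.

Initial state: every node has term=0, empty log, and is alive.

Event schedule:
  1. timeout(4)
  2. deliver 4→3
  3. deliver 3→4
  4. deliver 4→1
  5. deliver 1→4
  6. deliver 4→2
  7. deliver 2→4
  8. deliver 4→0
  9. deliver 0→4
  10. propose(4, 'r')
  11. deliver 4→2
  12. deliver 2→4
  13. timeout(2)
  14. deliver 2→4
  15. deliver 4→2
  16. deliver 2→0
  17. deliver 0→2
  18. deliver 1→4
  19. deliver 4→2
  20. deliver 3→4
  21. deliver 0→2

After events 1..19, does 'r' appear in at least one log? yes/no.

[1] timeout(4) → N4(cand t1 [-])
[2] deliver 4→3 → N3(foll t1 [-])
[3] deliver 3→4 → ∅
[4] deliver 4→1 → N1(foll t1 [-])
[5] deliver 1→4 → N4(lead t1 [-])
[6] deliver 4→2 → N2(foll t1 [-])
[7] deliver 2→4 → ∅
[8] deliver 4→0 → N0(foll t1 [-])
[9] deliver 0→4 → ∅
[10] propose(4,'r') → N4(lead t1 [r])
[11] deliver 4→2 → N2(foll t1 [r])
[12] deliver 2→4 → ∅
[13] timeout(2) → N2(cand t2 [r])
[14] deliver 2→4 → N4(foll t2 [r])
[15] deliver 4→2 → ∅
[16] deliver 2→0 → N0(foll t2 [-])
[17] deliver 0→2 → N2(lead t2 [r])
[18] deliver 1→4 → ∅
[19] deliver 4→2 → ∅

yes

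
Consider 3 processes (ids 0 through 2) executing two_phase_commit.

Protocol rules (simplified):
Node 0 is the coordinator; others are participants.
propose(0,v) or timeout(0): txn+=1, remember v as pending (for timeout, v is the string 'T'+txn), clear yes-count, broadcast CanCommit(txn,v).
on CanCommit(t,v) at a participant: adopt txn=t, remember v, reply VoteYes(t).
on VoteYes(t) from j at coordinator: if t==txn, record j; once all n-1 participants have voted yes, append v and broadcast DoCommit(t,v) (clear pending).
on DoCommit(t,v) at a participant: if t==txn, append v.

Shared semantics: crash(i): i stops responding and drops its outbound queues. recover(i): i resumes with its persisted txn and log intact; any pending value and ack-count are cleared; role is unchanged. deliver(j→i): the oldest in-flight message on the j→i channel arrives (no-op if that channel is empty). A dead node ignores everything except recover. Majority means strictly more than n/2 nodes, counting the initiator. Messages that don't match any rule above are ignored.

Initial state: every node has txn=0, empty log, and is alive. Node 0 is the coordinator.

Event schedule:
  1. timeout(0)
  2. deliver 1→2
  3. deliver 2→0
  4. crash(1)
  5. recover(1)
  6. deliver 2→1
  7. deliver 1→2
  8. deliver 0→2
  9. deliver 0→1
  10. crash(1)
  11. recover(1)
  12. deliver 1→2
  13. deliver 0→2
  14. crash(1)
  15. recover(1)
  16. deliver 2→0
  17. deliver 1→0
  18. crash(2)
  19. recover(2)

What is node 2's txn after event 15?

1

e1 timeout(0): 0[coor,t=1,-]
e2 deliver 1→2: ·
e3 deliver 2→0: ·
e4 crash(1): 1[✗part,t=0,-]
e5 recover(1): 1[part,t=0,-]
e6 deliver 2→1: ·
e7 deliver 1→2: ·
e8 deliver 0→2: 2[part,t=1,-]
e9 deliver 0→1: 1[part,t=1,-]
e10 crash(1): 1[✗part,t=1,-]
e11 recover(1): 1[part,t=1,-]
e12 deliver 1→2: ·
e13 deliver 0→2: ·
e14 crash(1): 1[✗part,t=1,-]
e15 recover(1): 1[part,t=1,-]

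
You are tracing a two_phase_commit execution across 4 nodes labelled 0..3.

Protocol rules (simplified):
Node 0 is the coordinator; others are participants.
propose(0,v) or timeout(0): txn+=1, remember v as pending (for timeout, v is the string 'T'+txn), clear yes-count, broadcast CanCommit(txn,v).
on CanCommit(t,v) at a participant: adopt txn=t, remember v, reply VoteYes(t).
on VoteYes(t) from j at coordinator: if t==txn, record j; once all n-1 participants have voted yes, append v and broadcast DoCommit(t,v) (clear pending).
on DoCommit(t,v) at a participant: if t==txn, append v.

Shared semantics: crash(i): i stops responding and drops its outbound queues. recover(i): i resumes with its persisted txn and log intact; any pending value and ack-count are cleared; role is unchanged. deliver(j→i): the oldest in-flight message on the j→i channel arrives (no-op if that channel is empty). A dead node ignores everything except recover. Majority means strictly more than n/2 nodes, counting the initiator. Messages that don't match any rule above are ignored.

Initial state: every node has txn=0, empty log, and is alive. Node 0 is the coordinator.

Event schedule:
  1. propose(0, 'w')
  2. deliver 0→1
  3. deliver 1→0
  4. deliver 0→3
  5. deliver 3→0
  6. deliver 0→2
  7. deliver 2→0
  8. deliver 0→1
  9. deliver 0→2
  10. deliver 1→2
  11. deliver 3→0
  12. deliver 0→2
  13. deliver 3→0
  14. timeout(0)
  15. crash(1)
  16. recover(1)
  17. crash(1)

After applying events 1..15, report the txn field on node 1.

1

e1 propose(0,'w'): 0[coor,t=1,-]
e2 deliver 0→1: 1[part,t=1,-]
e3 deliver 1→0: ·
e4 deliver 0→3: 3[part,t=1,-]
e5 deliver 3→0: ·
e6 deliver 0→2: 2[part,t=1,-]
e7 deliver 2→0: 0[coor,t=1,w]
e8 deliver 0→1: 1[part,t=1,w]
e9 deliver 0→2: 2[part,t=1,w]
e10 deliver 1→2: ·
e11 deliver 3→0: ·
e12 deliver 0→2: ·
e13 deliver 3→0: ·
e14 timeout(0): 0[coor,t=2,w]
e15 crash(1): 1[✗part,t=1,w]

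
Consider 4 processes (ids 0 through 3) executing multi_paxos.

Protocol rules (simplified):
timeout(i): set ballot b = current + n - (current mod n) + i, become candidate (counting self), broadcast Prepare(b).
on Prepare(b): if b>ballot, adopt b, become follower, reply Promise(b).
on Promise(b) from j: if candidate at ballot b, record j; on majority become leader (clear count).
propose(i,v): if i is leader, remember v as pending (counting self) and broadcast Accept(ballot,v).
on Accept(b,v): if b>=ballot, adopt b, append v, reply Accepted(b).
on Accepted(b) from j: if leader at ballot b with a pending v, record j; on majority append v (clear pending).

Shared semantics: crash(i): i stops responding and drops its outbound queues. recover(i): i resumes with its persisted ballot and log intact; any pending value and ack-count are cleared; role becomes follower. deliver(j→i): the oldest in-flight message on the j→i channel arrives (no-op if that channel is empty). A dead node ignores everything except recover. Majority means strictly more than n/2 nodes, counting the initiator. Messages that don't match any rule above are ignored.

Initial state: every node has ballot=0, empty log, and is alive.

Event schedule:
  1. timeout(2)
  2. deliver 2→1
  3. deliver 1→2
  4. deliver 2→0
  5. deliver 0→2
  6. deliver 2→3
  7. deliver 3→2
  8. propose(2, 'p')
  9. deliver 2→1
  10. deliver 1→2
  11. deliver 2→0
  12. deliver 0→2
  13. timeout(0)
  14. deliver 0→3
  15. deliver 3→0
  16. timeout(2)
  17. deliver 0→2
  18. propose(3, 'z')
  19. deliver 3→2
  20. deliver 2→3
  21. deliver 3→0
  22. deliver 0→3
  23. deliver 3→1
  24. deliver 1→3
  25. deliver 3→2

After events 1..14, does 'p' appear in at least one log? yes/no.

e1 timeout(2): 2[cand,b=6,-]
e2 deliver 2→1: 1[foll,b=6,-]
e3 deliver 1→2: ·
e4 deliver 2→0: 0[foll,b=6,-]
e5 deliver 0→2: 2[lead,b=6,-]
e6 deliver 2→3: 3[foll,b=6,-]
e7 deliver 3→2: ·
e8 propose(2,'p'): ·
e9 deliver 2→1: 1[foll,b=6,p]
e10 deliver 1→2: ·
e11 deliver 2→0: 0[foll,b=6,p]
e12 deliver 0→2: 2[lead,b=6,p]
e13 timeout(0): 0[cand,b=8,p]
e14 deliver 0→3: 3[foll,b=8,-]

yes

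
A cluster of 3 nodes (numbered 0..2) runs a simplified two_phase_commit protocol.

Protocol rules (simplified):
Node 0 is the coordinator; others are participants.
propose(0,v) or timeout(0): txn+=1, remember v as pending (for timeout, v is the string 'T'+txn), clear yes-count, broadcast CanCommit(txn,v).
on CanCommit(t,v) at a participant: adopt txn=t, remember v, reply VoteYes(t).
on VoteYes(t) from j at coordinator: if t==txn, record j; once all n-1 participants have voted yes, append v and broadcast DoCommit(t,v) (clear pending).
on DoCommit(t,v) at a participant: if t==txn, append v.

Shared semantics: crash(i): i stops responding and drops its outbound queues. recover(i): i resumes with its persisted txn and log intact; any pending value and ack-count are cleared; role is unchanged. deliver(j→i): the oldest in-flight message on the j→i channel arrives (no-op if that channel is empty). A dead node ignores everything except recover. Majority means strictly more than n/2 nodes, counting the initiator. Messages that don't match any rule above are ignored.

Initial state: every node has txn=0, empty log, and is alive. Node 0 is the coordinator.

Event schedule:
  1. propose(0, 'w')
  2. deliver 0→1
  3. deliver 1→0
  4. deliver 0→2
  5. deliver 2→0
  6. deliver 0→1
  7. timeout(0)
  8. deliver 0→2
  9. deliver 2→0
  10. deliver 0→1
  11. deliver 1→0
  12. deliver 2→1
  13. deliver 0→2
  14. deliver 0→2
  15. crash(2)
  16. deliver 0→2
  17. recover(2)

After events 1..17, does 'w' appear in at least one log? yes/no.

after 1 — propose(0,'w'): n0:coor/t1/[-]
after 2 — deliver 0→1: n1:part/t1/[-]
after 3 — deliver 1→0: ·
after 4 — deliver 0→2: n2:part/t1/[-]
after 5 — deliver 2→0: n0:coor/t1/[w]
after 6 — deliver 0→1: n1:part/t1/[w]
after 7 — timeout(0): n0:coor/t2/[w]
after 8 — deliver 0→2: n2:part/t1/[w]
after 9 — deliver 2→0: ·
after 10 — deliver 0→1: n1:part/t2/[w]
after 11 — deliver 1→0: ·
after 12 — deliver 2→1: ·
after 13 — deliver 0→2: n2:part/t2/[w]
after 14 — deliver 0→2: ·
after 15 — crash(2): n2:✗part/t2/[w]
after 16 — deliver 0→2: ·
after 17 — recover(2): n2:part/t2/[w]

yes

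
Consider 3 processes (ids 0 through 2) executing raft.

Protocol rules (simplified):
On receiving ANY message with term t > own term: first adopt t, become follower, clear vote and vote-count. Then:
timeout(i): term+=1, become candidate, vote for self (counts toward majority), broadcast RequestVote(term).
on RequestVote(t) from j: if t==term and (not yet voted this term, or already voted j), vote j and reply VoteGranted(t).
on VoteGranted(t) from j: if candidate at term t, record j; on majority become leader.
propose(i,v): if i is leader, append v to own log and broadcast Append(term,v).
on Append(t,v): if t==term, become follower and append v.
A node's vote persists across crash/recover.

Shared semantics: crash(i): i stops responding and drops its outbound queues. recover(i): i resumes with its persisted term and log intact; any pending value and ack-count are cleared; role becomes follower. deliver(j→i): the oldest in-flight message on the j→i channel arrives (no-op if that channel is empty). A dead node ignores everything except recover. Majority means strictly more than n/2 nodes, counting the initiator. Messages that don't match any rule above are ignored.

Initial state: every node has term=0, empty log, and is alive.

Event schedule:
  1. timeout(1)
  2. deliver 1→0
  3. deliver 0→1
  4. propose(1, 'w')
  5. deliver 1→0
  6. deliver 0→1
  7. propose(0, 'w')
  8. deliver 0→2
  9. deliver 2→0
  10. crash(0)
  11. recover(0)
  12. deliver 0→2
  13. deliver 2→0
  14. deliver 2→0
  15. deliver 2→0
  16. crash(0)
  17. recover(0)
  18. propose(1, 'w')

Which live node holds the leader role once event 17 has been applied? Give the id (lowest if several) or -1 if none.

1

e1 timeout(1): 1[cand,t=1,-]
e2 deliver 1→0: 0[foll,t=1,-]
e3 deliver 0→1: 1[lead,t=1,-]
e4 propose(1,'w'): 1[lead,t=1,w]
e5 deliver 1→0: 0[foll,t=1,w]
e6 deliver 0→1: ·
e7 propose(0,'w'): ·
e8 deliver 0→2: ·
e9 deliver 2→0: ·
e10 crash(0): 0[✗foll,t=1,w]
e11 recover(0): 0[foll,t=1,w]
e12 deliver 0→2: ·
e13 deliver 2→0: ·
e14 deliver 2→0: ·
e15 deliver 2→0: ·
e16 crash(0): 0[✗foll,t=1,w]
e17 recover(0): 0[foll,t=1,w]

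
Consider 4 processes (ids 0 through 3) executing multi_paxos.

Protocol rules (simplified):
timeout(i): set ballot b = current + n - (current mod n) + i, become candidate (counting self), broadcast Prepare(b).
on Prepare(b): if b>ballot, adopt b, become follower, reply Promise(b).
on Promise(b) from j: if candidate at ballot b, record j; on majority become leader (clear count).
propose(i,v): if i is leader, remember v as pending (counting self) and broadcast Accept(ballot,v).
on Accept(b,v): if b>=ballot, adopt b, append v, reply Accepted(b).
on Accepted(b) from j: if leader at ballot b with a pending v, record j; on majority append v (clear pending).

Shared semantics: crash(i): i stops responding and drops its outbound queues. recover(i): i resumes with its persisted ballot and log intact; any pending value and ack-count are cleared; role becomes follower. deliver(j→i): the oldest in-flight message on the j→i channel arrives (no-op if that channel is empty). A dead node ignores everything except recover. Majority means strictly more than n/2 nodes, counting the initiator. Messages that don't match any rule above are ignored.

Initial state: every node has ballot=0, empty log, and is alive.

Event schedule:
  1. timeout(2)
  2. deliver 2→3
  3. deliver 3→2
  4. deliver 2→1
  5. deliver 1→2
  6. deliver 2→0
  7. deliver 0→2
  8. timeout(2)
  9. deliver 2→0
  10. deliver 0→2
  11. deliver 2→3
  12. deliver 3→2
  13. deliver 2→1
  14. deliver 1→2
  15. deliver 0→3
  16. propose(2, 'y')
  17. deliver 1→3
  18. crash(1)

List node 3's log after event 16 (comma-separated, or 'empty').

step 1 timeout(2): 2={cand,b=6,log=-}
step 2 deliver 2→3: 3={foll,b=6,log=-}
step 3 deliver 3→2: —
step 4 deliver 2→1: 1={foll,b=6,log=-}
step 5 deliver 1→2: 2={lead,b=6,log=-}
step 6 deliver 2→0: 0={foll,b=6,log=-}
step 7 deliver 0→2: —
step 8 timeout(2): 2={cand,b=10,log=-}
step 9 deliver 2→0: 0={foll,b=10,log=-}
step 10 deliver 0→2: —
step 11 deliver 2→3: 3={foll,b=10,log=-}
step 12 deliver 3→2: 2={lead,b=10,log=-}
step 13 deliver 2→1: 1={foll,b=10,log=-}
step 14 deliver 1→2: —
step 15 deliver 0→3: —
step 16 propose(2,'y'): —

empty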